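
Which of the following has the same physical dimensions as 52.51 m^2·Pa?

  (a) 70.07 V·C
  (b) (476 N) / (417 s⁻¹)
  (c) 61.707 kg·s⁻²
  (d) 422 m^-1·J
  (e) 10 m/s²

(d)

Reference: Pa·m² = N·m⁻²·m² = kg·m·s⁻².
Each option:
  (a) C·V = s·A·J·C⁻¹ = kg·m²·s⁻²
  (b) [kg·m·s⁻²] / [s⁻¹] = kg·m·s⁻¹
  (c) kg·s⁻²
  (d) J·m⁻¹ = N·m·m⁻¹ = kg·m·s⁻²  ← same
  (e) m·s⁻²
Only (d) matches kg·m·s⁻².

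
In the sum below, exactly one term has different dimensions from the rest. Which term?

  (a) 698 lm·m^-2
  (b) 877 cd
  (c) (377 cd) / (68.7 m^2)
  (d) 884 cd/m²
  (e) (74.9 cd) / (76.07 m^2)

Reduce each to base SI dimensions:
  (a) lm·m⁻² = cd·m⁻² = m⁻²·cd
  (b) cd
  (c) [cd] / [m²] = m⁻²·cd
  (d) cd·m⁻² = m⁻²·cd
  (e) [cd] / [m²] = m⁻²·cd
All reduce to m⁻²·cd except (b), which is cd.

(b)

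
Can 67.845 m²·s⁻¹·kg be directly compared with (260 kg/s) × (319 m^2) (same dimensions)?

Expand each in SI base units:
  67.845 m²·s⁻¹·kg:  kg·m²·s⁻¹
  (260 kg/s) × (319 m^2):  [kg·s⁻¹] · [m²] = kg·m²·s⁻¹
Both are kg·m²·s⁻¹, so they have the same dimensions and can be added.

Yes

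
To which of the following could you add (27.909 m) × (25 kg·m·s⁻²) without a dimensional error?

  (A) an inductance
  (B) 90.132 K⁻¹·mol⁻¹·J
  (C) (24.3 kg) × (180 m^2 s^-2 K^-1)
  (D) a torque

Reference: [m] · [kg·m·s⁻²] = kg·m²·s⁻².
Each option:
  (A) [inductance] = kg·m²·s⁻²·A⁻²
  (B) J·mol⁻¹·K⁻¹ = N·m·mol⁻¹·K⁻¹ = kg·m²·s⁻²·K⁻¹·mol⁻¹
  (C) [kg] · [m²·s⁻²·K⁻¹] = kg·m²·s⁻²·K⁻¹
  (D) [torque] = kg·m²·s⁻²  ← same
Only (D) matches kg·m²·s⁻².

(D)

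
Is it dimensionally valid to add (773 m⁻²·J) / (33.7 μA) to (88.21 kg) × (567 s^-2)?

Expand each in SI base units:
  (773 m⁻²·J) / (33.7 μA):  [kg·s⁻²] / [A] = kg·s⁻²·A⁻¹
  (88.21 kg) × (567 s^-2):  [kg] · [s⁻²] = kg·s⁻²
kg·s⁻²·A⁻¹ ≠ kg·s⁻², so they cannot be added.

No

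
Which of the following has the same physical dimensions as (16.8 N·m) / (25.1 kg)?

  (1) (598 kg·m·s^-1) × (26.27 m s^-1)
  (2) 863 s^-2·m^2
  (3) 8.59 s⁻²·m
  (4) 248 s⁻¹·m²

(2)

Reference: [kg·m²·s⁻²] / [kg] = m²·s⁻².
Each option:
  (1) [kg·m·s⁻¹] · [m·s⁻¹] = kg·m²·s⁻²
  (2) m²·s⁻²  ← same
  (3) m·s⁻²
  (4) m²·s⁻¹
Only (2) matches m²·s⁻².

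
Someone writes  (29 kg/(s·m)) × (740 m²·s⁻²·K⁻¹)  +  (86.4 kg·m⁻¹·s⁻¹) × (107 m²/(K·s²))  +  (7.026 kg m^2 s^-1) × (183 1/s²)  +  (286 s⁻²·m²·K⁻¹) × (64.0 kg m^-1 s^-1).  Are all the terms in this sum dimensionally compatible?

No

Work out the base dimensions of each:
  (29 kg/(s·m)) × (740 m²·s⁻²·K⁻¹):  [kg·m⁻¹·s⁻¹] · [m²·s⁻²·K⁻¹] = kg·m·s⁻³·K⁻¹
  (86.4 kg·m⁻¹·s⁻¹) × (107 m²/(K·s²)):  [kg·m⁻¹·s⁻¹] · [m²·s⁻²·K⁻¹] = kg·m·s⁻³·K⁻¹
  (7.026 kg m^2 s^-1) × (183 1/s²):  [kg·m²·s⁻¹] · [s⁻²] = kg·m²·s⁻³
  (286 s⁻²·m²·K⁻¹) × (64.0 kg m^-1 s^-1):  [m²·s⁻²·K⁻¹] · [kg·m⁻¹·s⁻¹] = kg·m·s⁻³·K⁻¹
The terms do not share a single dimension (kg·m²·s⁻³ vs kg·m·s⁻³·K⁻¹).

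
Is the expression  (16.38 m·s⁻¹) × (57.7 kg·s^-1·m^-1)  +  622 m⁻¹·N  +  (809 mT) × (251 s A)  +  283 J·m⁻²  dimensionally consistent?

Reduce each to base SI dimensions:
  (16.38 m·s⁻¹) × (57.7 kg·s^-1·m^-1):  [m·s⁻¹] · [kg·m⁻¹·s⁻¹] = kg·s⁻²
  622 m⁻¹·N:  N·m⁻¹ = kg·m·s⁻²·m⁻¹ = kg·s⁻²
  (809 mT) × (251 s A):  [kg·s⁻²·A⁻¹] · [s·A] = kg·s⁻¹
  283 J·m⁻²:  J·m⁻² = N·m·m⁻² = kg·s⁻²
The terms do not share a single dimension (kg·s⁻² vs kg·s⁻¹).

No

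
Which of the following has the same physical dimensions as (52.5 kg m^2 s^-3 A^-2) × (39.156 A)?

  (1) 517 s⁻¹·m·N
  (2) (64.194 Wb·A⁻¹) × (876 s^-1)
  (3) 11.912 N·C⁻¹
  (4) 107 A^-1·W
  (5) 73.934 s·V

(4)

Reference: [kg·m²·s⁻³·A⁻²] · [A] = kg·m²·s⁻³·A⁻¹.
Each option:
  (1) N·m·s⁻¹ = kg·m·s⁻²·m·s⁻¹ = kg·m²·s⁻³
  (2) [kg·m²·s⁻²·A⁻²] · [s⁻¹] = kg·m²·s⁻³·A⁻²
  (3) N·C⁻¹ = kg·m·s⁻²·(s·A)⁻¹ = kg·m·s⁻³·A⁻¹
  (4) W·A⁻¹ = J·s⁻¹·A⁻¹ = kg·m²·s⁻³·A⁻¹  ← same
  (5) V·s = J·C⁻¹·s = kg·m²·s⁻²·A⁻¹
Only (4) matches kg·m²·s⁻³·A⁻¹.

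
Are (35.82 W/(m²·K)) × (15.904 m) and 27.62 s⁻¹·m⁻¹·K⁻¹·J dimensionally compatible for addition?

Yes

Work out the base dimensions of each:
  (35.82 W/(m²·K)) × (15.904 m):  [kg·s⁻³·K⁻¹] · [m] = kg·m·s⁻³·K⁻¹
  27.62 s⁻¹·m⁻¹·K⁻¹·J:  J·s⁻¹·m⁻¹·K⁻¹ = N·m·s⁻¹·m⁻¹·K⁻¹ = kg·m·s⁻³·K⁻¹
Both are kg·m·s⁻³·K⁻¹, so they have the same dimensions and can be added.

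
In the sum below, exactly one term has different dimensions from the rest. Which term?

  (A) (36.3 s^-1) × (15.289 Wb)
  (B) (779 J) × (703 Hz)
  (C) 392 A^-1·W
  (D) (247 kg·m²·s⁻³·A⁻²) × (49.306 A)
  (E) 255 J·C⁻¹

(B)

Dimensions:
  (A) [s⁻¹] · [kg·m²·s⁻²·A⁻¹] = kg·m²·s⁻³·A⁻¹
  (B) [kg·m²·s⁻²] · [s⁻¹] = kg·m²·s⁻³
  (C) W·A⁻¹ = J·s⁻¹·A⁻¹ = kg·m²·s⁻³·A⁻¹
  (D) [kg·m²·s⁻³·A⁻²] · [A] = kg·m²·s⁻³·A⁻¹
  (E) J·C⁻¹ = N·m·(s·A)⁻¹ = kg·m²·s⁻³·A⁻¹
All reduce to kg·m²·s⁻³·A⁻¹ except (B), which is kg·m²·s⁻³.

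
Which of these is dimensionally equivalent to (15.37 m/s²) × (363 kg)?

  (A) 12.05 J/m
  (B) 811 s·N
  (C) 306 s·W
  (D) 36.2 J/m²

Reference: [m·s⁻²] · [kg] = kg·m·s⁻².
Each option:
  (A) J·m⁻¹ = N·m·m⁻¹ = kg·m·s⁻²  ← same
  (B) N·s = kg·m·s⁻²·s = kg·m·s⁻¹
  (C) W·s = J·s⁻¹·s = kg·m²·s⁻²
  (D) J·m⁻² = N·m·m⁻² = kg·s⁻²
Only (A) matches kg·m·s⁻².

(A)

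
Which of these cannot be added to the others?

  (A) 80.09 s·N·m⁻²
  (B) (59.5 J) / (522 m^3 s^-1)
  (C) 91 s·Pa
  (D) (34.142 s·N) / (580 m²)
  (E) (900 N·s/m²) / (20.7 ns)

Reduce each to base SI dimensions:
  (A) N·s·m⁻² = kg·m·s⁻²·s·m⁻² = kg·m⁻¹·s⁻¹
  (B) [kg·m²·s⁻²] / [m³·s⁻¹] = kg·m⁻¹·s⁻¹
  (C) Pa·s = N·m⁻²·s = kg·m⁻¹·s⁻¹
  (D) [kg·m·s⁻¹] / [m²] = kg·m⁻¹·s⁻¹
  (E) [kg·m⁻¹·s⁻¹] / [s] = kg·m⁻¹·s⁻²
All reduce to kg·m⁻¹·s⁻¹ except (E), which is kg·m⁻¹·s⁻².

(E)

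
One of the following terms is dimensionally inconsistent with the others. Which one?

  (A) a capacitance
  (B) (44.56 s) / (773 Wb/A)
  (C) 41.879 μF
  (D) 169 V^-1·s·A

(B)

Work out the base dimensions of each:
  (A) [capacitance] = kg⁻¹·m⁻²·s⁴·A²
  (B) [s] / [kg·m²·s⁻²·A⁻²] = kg⁻¹·m⁻²·s³·A²
  (C) F = C·V⁻¹ = kg⁻¹·m⁻²·s⁴·A²
  (D) A·s·V⁻¹ = A·s·(J·C⁻¹)⁻¹ = kg⁻¹·m⁻²·s⁴·A²
All reduce to kg⁻¹·m⁻²·s⁴·A² except (B), which is kg⁻¹·m⁻²·s³·A².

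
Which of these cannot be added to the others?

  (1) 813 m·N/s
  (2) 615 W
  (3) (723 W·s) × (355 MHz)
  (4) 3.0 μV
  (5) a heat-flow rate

(4)

Dimensions:
  (1) N·m·s⁻¹ = kg·m·s⁻²·m·s⁻¹ = kg·m²·s⁻³
  (2) W = J·s⁻¹ = kg·m²·s⁻³
  (3) [kg·m²·s⁻²] · [s⁻¹] = kg·m²·s⁻³
  (4) V = J·C⁻¹ = kg·m²·s⁻³·A⁻¹
  (5) [heat-flow rate] = kg·m²·s⁻³
All reduce to kg·m²·s⁻³ except (4), which is kg·m²·s⁻³·A⁻¹.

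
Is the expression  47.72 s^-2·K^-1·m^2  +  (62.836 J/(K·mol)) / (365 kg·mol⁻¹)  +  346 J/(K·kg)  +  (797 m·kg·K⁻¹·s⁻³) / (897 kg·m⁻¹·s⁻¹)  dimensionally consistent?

Yes

Expand each in SI base units:
  47.72 s^-2·K^-1·m^2:  m²·s⁻²·K⁻¹
  (62.836 J/(K·mol)) / (365 kg·mol⁻¹):  [kg·m²·s⁻²·K⁻¹·mol⁻¹] / [kg·mol⁻¹] = m²·s⁻²·K⁻¹
  346 J/(K·kg):  J·kg⁻¹·K⁻¹ = N·m·kg⁻¹·K⁻¹ = m²·s⁻²·K⁻¹
  (797 m·kg·K⁻¹·s⁻³) / (897 kg·m⁻¹·s⁻¹):  [kg·m·s⁻³·K⁻¹] / [kg·m⁻¹·s⁻¹] = m²·s⁻²·K⁻¹
Every term reduces to m²·s⁻²·K⁻¹.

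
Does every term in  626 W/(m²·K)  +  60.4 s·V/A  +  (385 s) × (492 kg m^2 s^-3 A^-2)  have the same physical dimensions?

Expand each in SI base units:
  626 W/(m²·K):  W·m⁻²·K⁻¹ = J·s⁻¹·m⁻²·K⁻¹ = kg·s⁻³·K⁻¹
  60.4 s·V/A:  V·s·A⁻¹ = J·C⁻¹·s·A⁻¹ = kg·m²·s⁻²·A⁻²
  (385 s) × (492 kg m^2 s^-3 A^-2):  [s] · [kg·m²·s⁻³·A⁻²] = kg·m²·s⁻²·A⁻²
The terms do not share a single dimension (kg·m²·s⁻²·A⁻² vs kg·s⁻³·K⁻¹).

No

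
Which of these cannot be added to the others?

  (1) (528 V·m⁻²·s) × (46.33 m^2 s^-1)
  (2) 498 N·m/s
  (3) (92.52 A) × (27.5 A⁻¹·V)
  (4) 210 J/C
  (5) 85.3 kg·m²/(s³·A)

(2)

Work out the base dimensions of each:
  (1) [kg·s⁻²·A⁻¹] · [m²·s⁻¹] = kg·m²·s⁻³·A⁻¹
  (2) N·m·s⁻¹ = kg·m·s⁻²·m·s⁻¹ = kg·m²·s⁻³
  (3) [A] · [kg·m²·s⁻³·A⁻²] = kg·m²·s⁻³·A⁻¹
  (4) J·C⁻¹ = N·m·(s·A)⁻¹ = kg·m²·s⁻³·A⁻¹
  (5) kg·m²·s⁻³·A⁻¹
All reduce to kg·m²·s⁻³·A⁻¹ except (2), which is kg·m²·s⁻³.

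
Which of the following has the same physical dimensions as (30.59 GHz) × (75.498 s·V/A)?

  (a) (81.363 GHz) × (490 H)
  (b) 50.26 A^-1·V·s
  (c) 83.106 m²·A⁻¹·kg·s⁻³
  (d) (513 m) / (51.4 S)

Reference: [s⁻¹] · [kg·m²·s⁻²·A⁻²] = kg·m²·s⁻³·A⁻².
Each option:
  (a) [s⁻¹] · [kg·m²·s⁻²·A⁻²] = kg·m²·s⁻³·A⁻²  ← same
  (b) V·s·A⁻¹ = J·C⁻¹·s·A⁻¹ = kg·m²·s⁻²·A⁻²
  (c) kg·m²·s⁻³·A⁻¹
  (d) [m] / [kg⁻¹·m⁻²·s³·A²] = kg·m³·s⁻³·A⁻²
Only (a) matches kg·m²·s⁻³·A⁻².

(a)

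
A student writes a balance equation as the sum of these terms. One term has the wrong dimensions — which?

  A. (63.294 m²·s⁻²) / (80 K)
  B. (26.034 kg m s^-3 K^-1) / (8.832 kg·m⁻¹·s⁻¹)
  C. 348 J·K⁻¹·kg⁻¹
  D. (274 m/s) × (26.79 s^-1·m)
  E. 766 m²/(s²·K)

Reduce each to base SI dimensions:
  A. [m²·s⁻²] / [K] = m²·s⁻²·K⁻¹
  B. [kg·m·s⁻³·K⁻¹] / [kg·m⁻¹·s⁻¹] = m²·s⁻²·K⁻¹
  C. J·kg⁻¹·K⁻¹ = N·m·kg⁻¹·K⁻¹ = m²·s⁻²·K⁻¹
  D. [m·s⁻¹] · [m·s⁻¹] = m²·s⁻²
  E. m²·s⁻²·K⁻¹
All reduce to m²·s⁻²·K⁻¹ except D., which is m²·s⁻².

D.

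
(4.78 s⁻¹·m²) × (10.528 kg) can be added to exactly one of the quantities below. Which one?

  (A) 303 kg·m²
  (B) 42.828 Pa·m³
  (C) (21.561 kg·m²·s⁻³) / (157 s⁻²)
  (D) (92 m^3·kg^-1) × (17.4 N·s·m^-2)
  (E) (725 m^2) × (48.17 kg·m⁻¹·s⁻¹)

Reference: [m²·s⁻¹] · [kg] = kg·m²·s⁻¹.
Each option:
  (A) kg·m²
  (B) Pa·m³ = N·m⁻²·m³ = kg·m²·s⁻²
  (C) [kg·m²·s⁻³] / [s⁻²] = kg·m²·s⁻¹  ← same
  (D) [kg⁻¹·m³] · [kg·m⁻¹·s⁻¹] = m²·s⁻¹
  (E) [m²] · [kg·m⁻¹·s⁻¹] = kg·m·s⁻¹
Only (C) matches kg·m²·s⁻¹.

(C)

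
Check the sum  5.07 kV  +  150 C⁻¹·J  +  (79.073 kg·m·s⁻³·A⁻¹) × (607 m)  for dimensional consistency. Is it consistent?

Yes

Reduce each to base SI dimensions:
  5.07 kV:  V = J·C⁻¹ = kg·m²·s⁻³·A⁻¹
  150 C⁻¹·J:  J·C⁻¹ = N·m·(s·A)⁻¹ = kg·m²·s⁻³·A⁻¹
  (79.073 kg·m·s⁻³·A⁻¹) × (607 m):  [kg·m·s⁻³·A⁻¹] · [m] = kg·m²·s⁻³·A⁻¹
Every term reduces to kg·m²·s⁻³·A⁻¹.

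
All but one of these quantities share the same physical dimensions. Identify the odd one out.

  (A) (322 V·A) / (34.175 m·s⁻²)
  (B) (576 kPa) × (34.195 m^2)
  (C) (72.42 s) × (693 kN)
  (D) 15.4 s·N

(B)

Dimensions:
  (A) [kg·m²·s⁻³] / [m·s⁻²] = kg·m·s⁻¹
  (B) [kg·m⁻¹·s⁻²] · [m²] = kg·m·s⁻²
  (C) [s] · [kg·m·s⁻²] = kg·m·s⁻¹
  (D) N·s = kg·m·s⁻²·s = kg·m·s⁻¹
All reduce to kg·m·s⁻¹ except (B), which is kg·m·s⁻².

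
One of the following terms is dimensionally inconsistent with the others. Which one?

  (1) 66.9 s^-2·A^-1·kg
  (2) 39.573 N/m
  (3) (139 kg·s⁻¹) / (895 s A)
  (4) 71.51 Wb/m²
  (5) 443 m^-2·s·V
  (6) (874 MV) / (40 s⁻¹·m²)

(2)

Reduce each to base SI dimensions:
  (1) kg·s⁻²·A⁻¹
  (2) N·m⁻¹ = kg·m·s⁻²·m⁻¹ = kg·s⁻²
  (3) [kg·s⁻¹] / [s·A] = kg·s⁻²·A⁻¹
  (4) Wb·m⁻² = V·s·m⁻² = kg·s⁻²·A⁻¹
  (5) V·s·m⁻² = J·C⁻¹·s·m⁻² = kg·s⁻²·A⁻¹
  (6) [kg·m²·s⁻³·A⁻¹] / [m²·s⁻¹] = kg·s⁻²·A⁻¹
All reduce to kg·s⁻²·A⁻¹ except (2), which is kg·s⁻².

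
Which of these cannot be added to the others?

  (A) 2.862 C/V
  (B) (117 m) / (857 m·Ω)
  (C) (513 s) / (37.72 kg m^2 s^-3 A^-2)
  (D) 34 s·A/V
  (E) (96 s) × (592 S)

Dimensions:
  (A) C·V⁻¹ = s·A·(J·C⁻¹)⁻¹ = kg⁻¹·m⁻²·s⁴·A²
  (B) [m] / [kg·m³·s⁻³·A⁻²] = kg⁻¹·m⁻²·s³·A²
  (C) [s] / [kg·m²·s⁻³·A⁻²] = kg⁻¹·m⁻²·s⁴·A²
  (D) A·s·V⁻¹ = A·s·(J·C⁻¹)⁻¹ = kg⁻¹·m⁻²·s⁴·A²
  (E) [s] · [kg⁻¹·m⁻²·s³·A²] = kg⁻¹·m⁻²·s⁴·A²
All reduce to kg⁻¹·m⁻²·s⁴·A² except (B), which is kg⁻¹·m⁻²·s³·A².

(B)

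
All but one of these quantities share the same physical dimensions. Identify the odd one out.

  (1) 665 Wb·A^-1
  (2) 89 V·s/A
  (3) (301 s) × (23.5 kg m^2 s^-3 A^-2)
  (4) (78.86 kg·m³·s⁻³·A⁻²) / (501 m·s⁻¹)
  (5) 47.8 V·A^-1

(5)

Work out the base dimensions of each:
  (1) Wb·A⁻¹ = V·s·A⁻¹ = kg·m²·s⁻²·A⁻²
  (2) V·s·A⁻¹ = J·C⁻¹·s·A⁻¹ = kg·m²·s⁻²·A⁻²
  (3) [s] · [kg·m²·s⁻³·A⁻²] = kg·m²·s⁻²·A⁻²
  (4) [kg·m³·s⁻³·A⁻²] / [m·s⁻¹] = kg·m²·s⁻²·A⁻²
  (5) V·A⁻¹ = J·C⁻¹·A⁻¹ = kg·m²·s⁻³·A⁻²
All reduce to kg·m²·s⁻²·A⁻² except (5), which is kg·m²·s⁻³·A⁻².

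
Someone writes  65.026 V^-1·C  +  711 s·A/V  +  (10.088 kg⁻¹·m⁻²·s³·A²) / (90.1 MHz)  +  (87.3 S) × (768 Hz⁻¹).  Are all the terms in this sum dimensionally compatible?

Reduce each to base SI dimensions:
  65.026 V^-1·C:  C·V⁻¹ = s·A·(J·C⁻¹)⁻¹ = kg⁻¹·m⁻²·s⁴·A²
  711 s·A/V:  A·s·V⁻¹ = A·s·(J·C⁻¹)⁻¹ = kg⁻¹·m⁻²·s⁴·A²
  (10.088 kg⁻¹·m⁻²·s³·A²) / (90.1 MHz):  [kg⁻¹·m⁻²·s³·A²] / [s⁻¹] = kg⁻¹·m⁻²·s⁴·A²
  (87.3 S) × (768 Hz⁻¹):  [kg⁻¹·m⁻²·s³·A²] · [s] = kg⁻¹·m⁻²·s⁴·A²
Every term reduces to kg⁻¹·m⁻²·s⁴·A².

Yes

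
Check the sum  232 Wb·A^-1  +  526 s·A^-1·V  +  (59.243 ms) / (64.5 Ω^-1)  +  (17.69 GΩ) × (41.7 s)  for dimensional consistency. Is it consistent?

Yes

Work out the base dimensions of each:
  232 Wb·A^-1:  Wb·A⁻¹ = V·s·A⁻¹ = kg·m²·s⁻²·A⁻²
  526 s·A^-1·V:  V·s·A⁻¹ = J·C⁻¹·s·A⁻¹ = kg·m²·s⁻²·A⁻²
  (59.243 ms) / (64.5 Ω^-1):  [s] / [kg⁻¹·m⁻²·s³·A²] = kg·m²·s⁻²·A⁻²
  (17.69 GΩ) × (41.7 s):  [kg·m²·s⁻³·A⁻²] · [s] = kg·m²·s⁻²·A⁻²
Every term reduces to kg·m²·s⁻²·A⁻².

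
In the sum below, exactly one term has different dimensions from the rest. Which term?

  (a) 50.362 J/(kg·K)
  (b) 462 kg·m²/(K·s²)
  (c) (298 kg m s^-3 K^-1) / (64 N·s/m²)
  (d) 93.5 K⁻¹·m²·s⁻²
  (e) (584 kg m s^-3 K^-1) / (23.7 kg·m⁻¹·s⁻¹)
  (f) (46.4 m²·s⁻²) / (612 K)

(b)

Expand each in SI base units:
  (a) J·kg⁻¹·K⁻¹ = N·m·kg⁻¹·K⁻¹ = m²·s⁻²·K⁻¹
  (b) kg·m²·s⁻²·K⁻¹
  (c) [kg·m·s⁻³·K⁻¹] / [kg·m⁻¹·s⁻¹] = m²·s⁻²·K⁻¹
  (d) m²·s⁻²·K⁻¹
  (e) [kg·m·s⁻³·K⁻¹] / [kg·m⁻¹·s⁻¹] = m²·s⁻²·K⁻¹
  (f) [m²·s⁻²] / [K] = m²·s⁻²·K⁻¹
All reduce to m²·s⁻²·K⁻¹ except (b), which is kg·m²·s⁻²·K⁻¹.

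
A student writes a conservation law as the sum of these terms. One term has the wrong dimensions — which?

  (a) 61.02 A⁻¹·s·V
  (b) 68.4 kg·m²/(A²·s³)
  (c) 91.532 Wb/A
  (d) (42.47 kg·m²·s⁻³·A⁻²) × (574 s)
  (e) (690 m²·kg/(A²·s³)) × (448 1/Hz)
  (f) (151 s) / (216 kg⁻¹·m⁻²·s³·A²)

(b)

In SI base units:
  (a) V·s·A⁻¹ = J·C⁻¹·s·A⁻¹ = kg·m²·s⁻²·A⁻²
  (b) kg·m²·s⁻³·A⁻²
  (c) Wb·A⁻¹ = V·s·A⁻¹ = kg·m²·s⁻²·A⁻²
  (d) [kg·m²·s⁻³·A⁻²] · [s] = kg·m²·s⁻²·A⁻²
  (e) [kg·m²·s⁻³·A⁻²] · [s] = kg·m²·s⁻²·A⁻²
  (f) [s] / [kg⁻¹·m⁻²·s³·A²] = kg·m²·s⁻²·A⁻²
All reduce to kg·m²·s⁻²·A⁻² except (b), which is kg·m²·s⁻³·A⁻².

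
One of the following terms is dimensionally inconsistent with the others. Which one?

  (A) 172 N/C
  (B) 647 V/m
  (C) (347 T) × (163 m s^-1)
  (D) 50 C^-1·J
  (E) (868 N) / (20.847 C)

(D)

Work out the base dimensions of each:
  (A) N·C⁻¹ = kg·m·s⁻²·(s·A)⁻¹ = kg·m·s⁻³·A⁻¹
  (B) V·m⁻¹ = J·C⁻¹·m⁻¹ = kg·m·s⁻³·A⁻¹
  (C) [kg·s⁻²·A⁻¹] · [m·s⁻¹] = kg·m·s⁻³·A⁻¹
  (D) J·C⁻¹ = N·m·(s·A)⁻¹ = kg·m²·s⁻³·A⁻¹
  (E) [kg·m·s⁻²] / [s·A] = kg·m·s⁻³·A⁻¹
All reduce to kg·m·s⁻³·A⁻¹ except (D), which is kg·m²·s⁻³·A⁻¹.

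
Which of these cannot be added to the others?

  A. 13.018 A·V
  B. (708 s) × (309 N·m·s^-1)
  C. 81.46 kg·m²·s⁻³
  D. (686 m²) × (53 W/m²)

In SI base units:
  A. V·A = J·C⁻¹·A = kg·m²·s⁻³
  B. [s] · [kg·m²·s⁻³] = kg·m²·s⁻²
  C. kg·m²·s⁻³
  D. [m²] · [kg·s⁻³] = kg·m²·s⁻³
All reduce to kg·m²·s⁻³ except B., which is kg·m²·s⁻².

B.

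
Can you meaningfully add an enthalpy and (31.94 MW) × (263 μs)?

Yes

In SI base units:
  an enthalpy:  [enthalpy] = kg·m²·s⁻²
  (31.94 MW) × (263 μs):  [kg·m²·s⁻³] · [s] = kg·m²·s⁻²
Both are kg·m²·s⁻², so they have the same dimensions and can be added.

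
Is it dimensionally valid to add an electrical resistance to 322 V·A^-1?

Yes

Dimensions:
  an electrical resistance:  [electrical resistance] = kg·m²·s⁻³·A⁻²
  322 V·A^-1:  V·A⁻¹ = J·C⁻¹·A⁻¹ = kg·m²·s⁻³·A⁻²
Both are kg·m²·s⁻³·A⁻², so they have the same dimensions and can be added.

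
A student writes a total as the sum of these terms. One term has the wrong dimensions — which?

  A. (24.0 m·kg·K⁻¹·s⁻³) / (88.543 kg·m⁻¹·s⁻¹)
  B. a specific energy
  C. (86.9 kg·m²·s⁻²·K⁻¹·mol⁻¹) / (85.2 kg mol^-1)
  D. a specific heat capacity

B.

Expand each in SI base units:
  A. [kg·m·s⁻³·K⁻¹] / [kg·m⁻¹·s⁻¹] = m²·s⁻²·K⁻¹
  B. [specific energy] = m²·s⁻²
  C. [kg·m²·s⁻²·K⁻¹·mol⁻¹] / [kg·mol⁻¹] = m²·s⁻²·K⁻¹
  D. [specific heat capacity] = m²·s⁻²·K⁻¹
All reduce to m²·s⁻²·K⁻¹ except B., which is m²·s⁻².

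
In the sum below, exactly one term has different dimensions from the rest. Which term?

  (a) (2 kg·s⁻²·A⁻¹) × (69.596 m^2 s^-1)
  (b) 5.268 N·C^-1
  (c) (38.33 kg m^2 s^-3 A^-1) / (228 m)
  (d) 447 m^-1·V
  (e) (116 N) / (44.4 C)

(a)

Expand each in SI base units:
  (a) [kg·s⁻²·A⁻¹] · [m²·s⁻¹] = kg·m²·s⁻³·A⁻¹
  (b) N·C⁻¹ = kg·m·s⁻²·(s·A)⁻¹ = kg·m·s⁻³·A⁻¹
  (c) [kg·m²·s⁻³·A⁻¹] / [m] = kg·m·s⁻³·A⁻¹
  (d) V·m⁻¹ = J·C⁻¹·m⁻¹ = kg·m·s⁻³·A⁻¹
  (e) [kg·m·s⁻²] / [s·A] = kg·m·s⁻³·A⁻¹
All reduce to kg·m·s⁻³·A⁻¹ except (a), which is kg·m²·s⁻³·A⁻¹.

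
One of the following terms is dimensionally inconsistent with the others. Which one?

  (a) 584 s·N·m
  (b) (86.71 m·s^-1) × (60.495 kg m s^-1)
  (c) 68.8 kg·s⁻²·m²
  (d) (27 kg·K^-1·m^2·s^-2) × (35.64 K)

Work out the base dimensions of each:
  (a) N·m·s = kg·m·s⁻²·m·s = kg·m²·s⁻¹
  (b) [m·s⁻¹] · [kg·m·s⁻¹] = kg·m²·s⁻²
  (c) kg·m²·s⁻²
  (d) [kg·m²·s⁻²·K⁻¹] · [K] = kg·m²·s⁻²
All reduce to kg·m²·s⁻² except (a), which is kg·m²·s⁻¹.

(a)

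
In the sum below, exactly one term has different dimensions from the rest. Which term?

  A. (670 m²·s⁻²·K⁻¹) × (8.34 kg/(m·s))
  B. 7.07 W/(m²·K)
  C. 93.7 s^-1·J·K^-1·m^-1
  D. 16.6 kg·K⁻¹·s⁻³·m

B.

Reduce each to base SI dimensions:
  A. [m²·s⁻²·K⁻¹] · [kg·m⁻¹·s⁻¹] = kg·m·s⁻³·K⁻¹
  B. W·m⁻²·K⁻¹ = J·s⁻¹·m⁻²·K⁻¹ = kg·s⁻³·K⁻¹
  C. J·s⁻¹·m⁻¹·K⁻¹ = N·m·s⁻¹·m⁻¹·K⁻¹ = kg·m·s⁻³·K⁻¹
  D. kg·m·s⁻³·K⁻¹
All reduce to kg·m·s⁻³·K⁻¹ except B., which is kg·s⁻³·K⁻¹.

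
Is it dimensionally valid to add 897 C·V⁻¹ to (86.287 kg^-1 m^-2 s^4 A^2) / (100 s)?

Reduce each to base SI dimensions:
  897 C·V⁻¹:  C·V⁻¹ = s·A·(J·C⁻¹)⁻¹ = kg⁻¹·m⁻²·s⁴·A²
  (86.287 kg^-1 m^-2 s^4 A^2) / (100 s):  [kg⁻¹·m⁻²·s⁴·A²] / [s] = kg⁻¹·m⁻²·s³·A²
kg⁻¹·m⁻²·s⁴·A² ≠ kg⁻¹·m⁻²·s³·A², so they cannot be added.

No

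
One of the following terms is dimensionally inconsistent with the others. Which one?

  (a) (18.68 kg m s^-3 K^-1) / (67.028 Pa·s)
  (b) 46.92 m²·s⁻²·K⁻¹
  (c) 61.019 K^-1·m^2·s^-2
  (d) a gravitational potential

(d)

Expand each in SI base units:
  (a) [kg·m·s⁻³·K⁻¹] / [kg·m⁻¹·s⁻¹] = m²·s⁻²·K⁻¹
  (b) m²·s⁻²·K⁻¹
  (c) m²·s⁻²·K⁻¹
  (d) [gravitational potential] = m²·s⁻²
All reduce to m²·s⁻²·K⁻¹ except (d), which is m²·s⁻².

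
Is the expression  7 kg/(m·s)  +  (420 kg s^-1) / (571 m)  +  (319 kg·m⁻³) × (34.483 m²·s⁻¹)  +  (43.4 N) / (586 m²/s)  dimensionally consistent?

Reduce each to base SI dimensions:
  7 kg/(m·s):  kg·m⁻¹·s⁻¹
  (420 kg s^-1) / (571 m):  [kg·s⁻¹] / [m] = kg·m⁻¹·s⁻¹
  (319 kg·m⁻³) × (34.483 m²·s⁻¹):  [kg·m⁻³] · [m²·s⁻¹] = kg·m⁻¹·s⁻¹
  (43.4 N) / (586 m²/s):  [kg·m·s⁻²] / [m²·s⁻¹] = kg·m⁻¹·s⁻¹
Every term reduces to kg·m⁻¹·s⁻¹.

Yes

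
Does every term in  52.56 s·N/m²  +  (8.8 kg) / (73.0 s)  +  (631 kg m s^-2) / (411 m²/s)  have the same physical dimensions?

Dimensions:
  52.56 s·N/m²:  N·s·m⁻² = kg·m·s⁻²·s·m⁻² = kg·m⁻¹·s⁻¹
  (8.8 kg) / (73.0 s):  [kg] / [s] = kg·s⁻¹
  (631 kg m s^-2) / (411 m²/s):  [kg·m·s⁻²] / [m²·s⁻¹] = kg·m⁻¹·s⁻¹
The terms do not share a single dimension (kg·m⁻¹·s⁻¹ vs kg·s⁻¹).

No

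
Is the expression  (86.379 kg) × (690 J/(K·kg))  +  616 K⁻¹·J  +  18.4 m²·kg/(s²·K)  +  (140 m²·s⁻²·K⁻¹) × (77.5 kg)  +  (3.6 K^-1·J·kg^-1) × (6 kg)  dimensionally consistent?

Reduce each to base SI dimensions:
  (86.379 kg) × (690 J/(K·kg)):  [kg] · [m²·s⁻²·K⁻¹] = kg·m²·s⁻²·K⁻¹
  616 K⁻¹·J:  J·K⁻¹ = N·m·K⁻¹ = kg·m²·s⁻²·K⁻¹
  18.4 m²·kg/(s²·K):  kg·m²·s⁻²·K⁻¹
  (140 m²·s⁻²·K⁻¹) × (77.5 kg):  [m²·s⁻²·K⁻¹] · [kg] = kg·m²·s⁻²·K⁻¹
  (3.6 K^-1·J·kg^-1) × (6 kg):  [m²·s⁻²·K⁻¹] · [kg] = kg·m²·s⁻²·K⁻¹
Every term reduces to kg·m²·s⁻²·K⁻¹.

Yes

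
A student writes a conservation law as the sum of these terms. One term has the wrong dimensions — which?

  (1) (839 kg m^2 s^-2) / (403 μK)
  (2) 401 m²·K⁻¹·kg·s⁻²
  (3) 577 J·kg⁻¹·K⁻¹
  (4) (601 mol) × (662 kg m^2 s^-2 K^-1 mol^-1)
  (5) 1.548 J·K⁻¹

(3)

Dimensions:
  (1) [kg·m²·s⁻²] / [K] = kg·m²·s⁻²·K⁻¹
  (2) kg·m²·s⁻²·K⁻¹
  (3) J·kg⁻¹·K⁻¹ = N·m·kg⁻¹·K⁻¹ = m²·s⁻²·K⁻¹
  (4) [mol] · [kg·m²·s⁻²·K⁻¹·mol⁻¹] = kg·m²·s⁻²·K⁻¹
  (5) J·K⁻¹ = N·m·K⁻¹ = kg·m²·s⁻²·K⁻¹
All reduce to kg·m²·s⁻²·K⁻¹ except (3), which is m²·s⁻²·K⁻¹.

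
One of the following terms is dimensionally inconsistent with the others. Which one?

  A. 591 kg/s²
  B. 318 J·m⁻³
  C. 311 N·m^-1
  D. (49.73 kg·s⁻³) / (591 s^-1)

In SI base units:
  A. kg·s⁻²
  B. J·m⁻³ = N·m·m⁻³ = kg·m⁻¹·s⁻²
  C. N·m⁻¹ = kg·m·s⁻²·m⁻¹ = kg·s⁻²
  D. [kg·s⁻³] / [s⁻¹] = kg·s⁻²
All reduce to kg·s⁻² except B., which is kg·m⁻¹·s⁻².

B.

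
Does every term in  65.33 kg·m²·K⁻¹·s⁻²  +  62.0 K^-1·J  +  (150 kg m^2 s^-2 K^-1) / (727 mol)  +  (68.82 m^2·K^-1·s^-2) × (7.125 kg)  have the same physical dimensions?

No

Reduce each to base SI dimensions:
  65.33 kg·m²·K⁻¹·s⁻²:  kg·m²·s⁻²·K⁻¹
  62.0 K^-1·J:  J·K⁻¹ = N·m·K⁻¹ = kg·m²·s⁻²·K⁻¹
  (150 kg m^2 s^-2 K^-1) / (727 mol):  [kg·m²·s⁻²·K⁻¹] / [mol] = kg·m²·s⁻²·K⁻¹·mol⁻¹
  (68.82 m^2·K^-1·s^-2) × (7.125 kg):  [m²·s⁻²·K⁻¹] · [kg] = kg·m²·s⁻²·K⁻¹
The terms do not share a single dimension (kg·m²·s⁻²·K⁻¹ vs kg·m²·s⁻²·K⁻¹·mol⁻¹).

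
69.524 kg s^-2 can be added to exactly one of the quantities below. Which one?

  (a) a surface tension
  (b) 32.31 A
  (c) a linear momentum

Reference: kg·s⁻².
Each option:
  (a) [surface tension] = kg·s⁻²  ← same
  (b) A
  (c) [linear momentum] = kg·m·s⁻¹
Only (a) matches kg·s⁻².

(a)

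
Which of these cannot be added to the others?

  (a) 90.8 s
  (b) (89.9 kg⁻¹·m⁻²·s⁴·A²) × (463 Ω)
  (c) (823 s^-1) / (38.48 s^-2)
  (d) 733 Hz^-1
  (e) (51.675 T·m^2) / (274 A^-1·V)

Work out the base dimensions of each:
  (a) s
  (b) [kg⁻¹·m⁻²·s⁴·A²] · [kg·m²·s⁻³·A⁻²] = s
  (c) [s⁻¹] / [s⁻²] = s
  (d) Hz⁻¹ = (s⁻¹)⁻¹ = s
  (e) [kg·m²·s⁻²·A⁻¹] / [kg·m²·s⁻³·A⁻²] = s·A
All reduce to s except (e), which is s·A.

(e)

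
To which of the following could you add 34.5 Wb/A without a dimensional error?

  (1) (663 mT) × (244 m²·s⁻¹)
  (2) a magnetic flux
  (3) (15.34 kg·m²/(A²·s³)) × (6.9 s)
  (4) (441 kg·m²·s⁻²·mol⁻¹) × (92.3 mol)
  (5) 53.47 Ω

(3)

Reference: Wb·A⁻¹ = V·s·A⁻¹ = kg·m²·s⁻²·A⁻².
Each option:
  (1) [kg·s⁻²·A⁻¹] · [m²·s⁻¹] = kg·m²·s⁻³·A⁻¹
  (2) [magnetic flux] = kg·m²·s⁻²·A⁻¹
  (3) [kg·m²·s⁻³·A⁻²] · [s] = kg·m²·s⁻²·A⁻²  ← same
  (4) [kg·m²·s⁻²·mol⁻¹] · [mol] = kg·m²·s⁻²
  (5) Ω = V·A⁻¹ = kg·m²·s⁻³·A⁻²
Only (3) matches kg·m²·s⁻²·A⁻².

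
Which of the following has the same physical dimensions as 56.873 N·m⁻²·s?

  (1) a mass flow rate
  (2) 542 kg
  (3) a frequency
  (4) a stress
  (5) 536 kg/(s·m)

Reference: N·s·m⁻² = kg·m·s⁻²·s·m⁻² = kg·m⁻¹·s⁻¹.
Each option:
  (1) [mass flow rate] = kg·s⁻¹
  (2) kg
  (3) [frequency] = s⁻¹
  (4) [stress] = kg·m⁻¹·s⁻²
  (5) kg·m⁻¹·s⁻¹  ← same
Only (5) matches kg·m⁻¹·s⁻¹.

(5)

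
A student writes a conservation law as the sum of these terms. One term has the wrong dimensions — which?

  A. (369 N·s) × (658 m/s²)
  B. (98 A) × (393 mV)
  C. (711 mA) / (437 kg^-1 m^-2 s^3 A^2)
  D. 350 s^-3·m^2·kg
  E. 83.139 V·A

C.

In SI base units:
  A. [kg·m·s⁻¹] · [m·s⁻²] = kg·m²·s⁻³
  B. [A] · [kg·m²·s⁻³·A⁻¹] = kg·m²·s⁻³
  C. [A] / [kg⁻¹·m⁻²·s³·A²] = kg·m²·s⁻³·A⁻¹
  D. kg·m²·s⁻³
  E. V·A = J·C⁻¹·A = kg·m²·s⁻³
All reduce to kg·m²·s⁻³ except C., which is kg·m²·s⁻³·A⁻¹.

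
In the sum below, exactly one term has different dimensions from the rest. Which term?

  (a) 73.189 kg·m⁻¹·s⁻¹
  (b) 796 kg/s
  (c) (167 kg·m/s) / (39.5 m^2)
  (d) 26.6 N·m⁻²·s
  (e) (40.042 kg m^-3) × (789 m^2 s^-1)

Work out the base dimensions of each:
  (a) kg·m⁻¹·s⁻¹
  (b) kg·s⁻¹
  (c) [kg·m·s⁻¹] / [m²] = kg·m⁻¹·s⁻¹
  (d) N·s·m⁻² = kg·m·s⁻²·s·m⁻² = kg·m⁻¹·s⁻¹
  (e) [kg·m⁻³] · [m²·s⁻¹] = kg·m⁻¹·s⁻¹
All reduce to kg·m⁻¹·s⁻¹ except (b), which is kg·s⁻¹.

(b)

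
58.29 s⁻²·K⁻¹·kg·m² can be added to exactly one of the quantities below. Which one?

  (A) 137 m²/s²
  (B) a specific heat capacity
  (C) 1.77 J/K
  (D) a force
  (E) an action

Reference: kg·m²·s⁻²·K⁻¹.
Each option:
  (A) m²·s⁻²
  (B) [specific heat capacity] = m²·s⁻²·K⁻¹
  (C) J·K⁻¹ = N·m·K⁻¹ = kg·m²·s⁻²·K⁻¹  ← same
  (D) [force] = kg·m·s⁻²
  (E) [action] = kg·m²·s⁻¹
Only (C) matches kg·m²·s⁻²·K⁻¹.

(C)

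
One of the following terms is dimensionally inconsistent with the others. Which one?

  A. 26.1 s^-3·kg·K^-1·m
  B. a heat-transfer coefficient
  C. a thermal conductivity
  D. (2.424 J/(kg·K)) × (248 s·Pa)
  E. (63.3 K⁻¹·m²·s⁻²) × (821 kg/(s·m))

Dimensions:
  A. kg·m·s⁻³·K⁻¹
  B. [heat-transfer coefficient] = kg·s⁻³·K⁻¹
  C. [thermal conductivity] = kg·m·s⁻³·K⁻¹
  D. [m²·s⁻²·K⁻¹] · [kg·m⁻¹·s⁻¹] = kg·m·s⁻³·K⁻¹
  E. [m²·s⁻²·K⁻¹] · [kg·m⁻¹·s⁻¹] = kg·m·s⁻³·K⁻¹
All reduce to kg·m·s⁻³·K⁻¹ except B., which is kg·s⁻³·K⁻¹.

B.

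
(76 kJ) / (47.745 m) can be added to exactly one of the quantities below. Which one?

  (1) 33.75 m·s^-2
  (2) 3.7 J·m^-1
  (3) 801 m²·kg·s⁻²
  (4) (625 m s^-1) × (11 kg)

(2)

Reference: [kg·m²·s⁻²] / [m] = kg·m·s⁻².
Each option:
  (1) m·s⁻²
  (2) J·m⁻¹ = N·m·m⁻¹ = kg·m·s⁻²  ← same
  (3) kg·m²·s⁻²
  (4) [m·s⁻¹] · [kg] = kg·m·s⁻¹
Only (2) matches kg·m·s⁻².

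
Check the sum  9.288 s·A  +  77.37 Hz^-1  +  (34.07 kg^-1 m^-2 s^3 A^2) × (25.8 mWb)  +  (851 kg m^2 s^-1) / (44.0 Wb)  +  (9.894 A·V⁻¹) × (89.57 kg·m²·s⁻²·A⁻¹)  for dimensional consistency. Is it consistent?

No

Dimensions:
  9.288 s·A:  A·s = s·A
  77.37 Hz^-1:  Hz⁻¹ = (s⁻¹)⁻¹ = s
  (34.07 kg^-1 m^-2 s^3 A^2) × (25.8 mWb):  [kg⁻¹·m⁻²·s³·A²] · [kg·m²·s⁻²·A⁻¹] = s·A
  (851 kg m^2 s^-1) / (44.0 Wb):  [kg·m²·s⁻¹] / [kg·m²·s⁻²·A⁻¹] = s·A
  (9.894 A·V⁻¹) × (89.57 kg·m²·s⁻²·A⁻¹):  [kg⁻¹·m⁻²·s³·A²] · [kg·m²·s⁻²·A⁻¹] = s·A
The terms do not share a single dimension (s vs s·A).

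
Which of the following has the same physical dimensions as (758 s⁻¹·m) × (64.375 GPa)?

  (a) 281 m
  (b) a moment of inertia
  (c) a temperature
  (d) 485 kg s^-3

Reference: [m·s⁻¹] · [kg·m⁻¹·s⁻²] = kg·s⁻³.
Each option:
  (a) m
  (b) [moment of inertia] = kg·m²
  (c) [temperature] = K
  (d) kg·s⁻³  ← same
Only (d) matches kg·s⁻³.

(d)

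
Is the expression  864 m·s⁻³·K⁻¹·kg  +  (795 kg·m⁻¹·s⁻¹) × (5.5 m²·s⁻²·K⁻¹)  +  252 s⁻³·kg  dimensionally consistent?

In SI base units:
  864 m·s⁻³·K⁻¹·kg:  kg·m·s⁻³·K⁻¹
  (795 kg·m⁻¹·s⁻¹) × (5.5 m²·s⁻²·K⁻¹):  [kg·m⁻¹·s⁻¹] · [m²·s⁻²·K⁻¹] = kg·m·s⁻³·K⁻¹
  252 s⁻³·kg:  kg·s⁻³
The terms do not share a single dimension (kg·m·s⁻³·K⁻¹ vs kg·s⁻³).

No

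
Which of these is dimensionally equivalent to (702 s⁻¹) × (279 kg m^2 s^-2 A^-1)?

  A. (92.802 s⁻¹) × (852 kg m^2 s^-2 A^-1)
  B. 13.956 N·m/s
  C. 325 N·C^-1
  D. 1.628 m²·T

Reference: [s⁻¹] · [kg·m²·s⁻²·A⁻¹] = kg·m²·s⁻³·A⁻¹.
Each option:
  A. [s⁻¹] · [kg·m²·s⁻²·A⁻¹] = kg·m²·s⁻³·A⁻¹  ← same
  B. N·m·s⁻¹ = kg·m·s⁻²·m·s⁻¹ = kg·m²·s⁻³
  C. N·C⁻¹ = kg·m·s⁻²·(s·A)⁻¹ = kg·m·s⁻³·A⁻¹
  D. T·m² = Wb·m⁻²·m² = kg·m²·s⁻²·A⁻¹
Only A. matches kg·m²·s⁻³·A⁻¹.

A.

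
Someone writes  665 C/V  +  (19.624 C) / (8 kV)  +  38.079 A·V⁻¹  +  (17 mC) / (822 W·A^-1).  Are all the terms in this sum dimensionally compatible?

No

Dimensions:
  665 C/V:  C·V⁻¹ = s·A·(J·C⁻¹)⁻¹ = kg⁻¹·m⁻²·s⁴·A²
  (19.624 C) / (8 kV):  [s·A] / [kg·m²·s⁻³·A⁻¹] = kg⁻¹·m⁻²·s⁴·A²
  38.079 A·V⁻¹:  A·V⁻¹ = A·(J·C⁻¹)⁻¹ = kg⁻¹·m⁻²·s³·A²
  (17 mC) / (822 W·A^-1):  [s·A] / [kg·m²·s⁻³·A⁻¹] = kg⁻¹·m⁻²·s⁴·A²
The terms do not share a single dimension (kg⁻¹·m⁻²·s³·A² vs kg⁻¹·m⁻²·s⁴·A²).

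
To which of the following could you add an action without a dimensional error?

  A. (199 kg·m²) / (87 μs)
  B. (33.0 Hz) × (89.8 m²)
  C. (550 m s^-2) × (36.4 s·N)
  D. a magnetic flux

Reference: [action] = kg·m²·s⁻¹.
Each option:
  A. [kg·m²] / [s] = kg·m²·s⁻¹  ← same
  B. [s⁻¹] · [m²] = m²·s⁻¹
  C. [m·s⁻²] · [kg·m·s⁻¹] = kg·m²·s⁻³
  D. [magnetic flux] = kg·m²·s⁻²·A⁻¹
Only A. matches kg·m²·s⁻¹.

A.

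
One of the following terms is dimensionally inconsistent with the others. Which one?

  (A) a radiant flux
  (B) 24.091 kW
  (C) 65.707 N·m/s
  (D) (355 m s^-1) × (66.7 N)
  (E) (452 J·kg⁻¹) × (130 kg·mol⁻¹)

Reduce each to base SI dimensions:
  (A) [radiant flux] = kg·m²·s⁻³
  (B) W = J·s⁻¹ = kg·m²·s⁻³
  (C) N·m·s⁻¹ = kg·m·s⁻²·m·s⁻¹ = kg·m²·s⁻³
  (D) [m·s⁻¹] · [kg·m·s⁻²] = kg·m²·s⁻³
  (E) [m²·s⁻²] · [kg·mol⁻¹] = kg·m²·s⁻²·mol⁻¹
All reduce to kg·m²·s⁻³ except (E), which is kg·m²·s⁻²·mol⁻¹.

(E)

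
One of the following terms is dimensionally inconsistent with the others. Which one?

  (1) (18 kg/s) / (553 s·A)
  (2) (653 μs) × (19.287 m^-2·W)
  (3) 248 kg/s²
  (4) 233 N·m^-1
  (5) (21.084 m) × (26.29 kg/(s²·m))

(1)

In SI base units:
  (1) [kg·s⁻¹] / [s·A] = kg·s⁻²·A⁻¹
  (2) [s] · [kg·s⁻³] = kg·s⁻²
  (3) kg·s⁻²
  (4) N·m⁻¹ = kg·m·s⁻²·m⁻¹ = kg·s⁻²
  (5) [m] · [kg·m⁻¹·s⁻²] = kg·s⁻²
All reduce to kg·s⁻² except (1), which is kg·s⁻²·A⁻¹.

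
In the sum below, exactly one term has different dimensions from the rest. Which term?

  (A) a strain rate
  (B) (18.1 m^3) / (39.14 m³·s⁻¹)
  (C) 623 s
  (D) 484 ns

Expand each in SI base units:
  (A) [strain rate] = s⁻¹
  (B) [m³] / [m³·s⁻¹] = s
  (C) s
  (D) s
All reduce to s except (A), which is s⁻¹.

(A)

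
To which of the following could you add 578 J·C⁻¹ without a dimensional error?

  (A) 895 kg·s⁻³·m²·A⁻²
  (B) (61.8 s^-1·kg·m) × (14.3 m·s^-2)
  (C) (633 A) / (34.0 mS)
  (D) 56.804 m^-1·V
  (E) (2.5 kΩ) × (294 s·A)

Reference: J·C⁻¹ = N·m·(s·A)⁻¹ = kg·m²·s⁻³·A⁻¹.
Each option:
  (A) kg·m²·s⁻³·A⁻²
  (B) [kg·m·s⁻¹] · [m·s⁻²] = kg·m²·s⁻³
  (C) [A] / [kg⁻¹·m⁻²·s³·A²] = kg·m²·s⁻³·A⁻¹  ← same
  (D) V·m⁻¹ = J·C⁻¹·m⁻¹ = kg·m·s⁻³·A⁻¹
  (E) [kg·m²·s⁻³·A⁻²] · [s·A] = kg·m²·s⁻²·A⁻¹
Only (C) matches kg·m²·s⁻³·A⁻¹.

(C)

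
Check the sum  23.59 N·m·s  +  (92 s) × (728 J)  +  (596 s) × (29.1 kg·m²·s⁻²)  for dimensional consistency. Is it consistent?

Work out the base dimensions of each:
  23.59 N·m·s:  N·m·s = kg·m·s⁻²·m·s = kg·m²·s⁻¹
  (92 s) × (728 J):  [s] · [kg·m²·s⁻²] = kg·m²·s⁻¹
  (596 s) × (29.1 kg·m²·s⁻²):  [s] · [kg·m²·s⁻²] = kg·m²·s⁻¹
Every term reduces to kg·m²·s⁻¹.

Yes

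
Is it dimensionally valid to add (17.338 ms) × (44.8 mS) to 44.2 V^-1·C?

Expand each in SI base units:
  (17.338 ms) × (44.8 mS):  [s] · [kg⁻¹·m⁻²·s³·A²] = kg⁻¹·m⁻²·s⁴·A²
  44.2 V^-1·C:  C·V⁻¹ = s·A·(J·C⁻¹)⁻¹ = kg⁻¹·m⁻²·s⁴·A²
Both are kg⁻¹·m⁻²·s⁴·A², so they have the same dimensions and can be added.

Yes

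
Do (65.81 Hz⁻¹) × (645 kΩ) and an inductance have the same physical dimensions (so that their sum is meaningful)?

Expand each in SI base units:
  (65.81 Hz⁻¹) × (645 kΩ):  [s] · [kg·m²·s⁻³·A⁻²] = kg·m²·s⁻²·A⁻²
  an inductance:  [inductance] = kg·m²·s⁻²·A⁻²
Both are kg·m²·s⁻²·A⁻², so they have the same dimensions and can be added.

Yes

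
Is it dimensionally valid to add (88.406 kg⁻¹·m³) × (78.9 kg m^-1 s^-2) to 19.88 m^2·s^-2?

Work out the base dimensions of each:
  (88.406 kg⁻¹·m³) × (78.9 kg m^-1 s^-2):  [kg⁻¹·m³] · [kg·m⁻¹·s⁻²] = m²·s⁻²
  19.88 m^2·s^-2:  m²·s⁻²
Both are m²·s⁻², so they have the same dimensions and can be added.

Yes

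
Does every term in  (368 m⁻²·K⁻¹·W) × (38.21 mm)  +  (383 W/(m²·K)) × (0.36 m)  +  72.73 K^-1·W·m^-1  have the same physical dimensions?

Yes

Work out the base dimensions of each:
  (368 m⁻²·K⁻¹·W) × (38.21 mm):  [kg·s⁻³·K⁻¹] · [m] = kg·m·s⁻³·K⁻¹
  (383 W/(m²·K)) × (0.36 m):  [kg·s⁻³·K⁻¹] · [m] = kg·m·s⁻³·K⁻¹
  72.73 K^-1·W·m^-1:  W·m⁻¹·K⁻¹ = J·s⁻¹·m⁻¹·K⁻¹ = kg·m·s⁻³·K⁻¹
Every term reduces to kg·m·s⁻³·K⁻¹.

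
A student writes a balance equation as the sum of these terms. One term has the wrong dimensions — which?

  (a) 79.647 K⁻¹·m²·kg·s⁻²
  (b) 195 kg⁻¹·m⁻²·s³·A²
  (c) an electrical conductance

(a)

In SI base units:
  (a) kg·m²·s⁻²·K⁻¹
  (b) kg⁻¹·m⁻²·s³·A²
  (c) [electrical conductance] = kg⁻¹·m⁻²·s³·A²
All reduce to kg⁻¹·m⁻²·s³·A² except (a), which is kg·m²·s⁻²·K⁻¹.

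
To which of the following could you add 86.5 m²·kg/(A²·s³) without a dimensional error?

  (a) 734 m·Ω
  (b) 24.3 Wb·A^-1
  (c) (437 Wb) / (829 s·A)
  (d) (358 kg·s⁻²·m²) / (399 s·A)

Reference: kg·m²·s⁻³·A⁻².
Each option:
  (a) Ω·m = V·A⁻¹·m = kg·m³·s⁻³·A⁻²
  (b) Wb·A⁻¹ = V·s·A⁻¹ = kg·m²·s⁻²·A⁻²
  (c) [kg·m²·s⁻²·A⁻¹] / [s·A] = kg·m²·s⁻³·A⁻²  ← same
  (d) [kg·m²·s⁻²] / [s·A] = kg·m²·s⁻³·A⁻¹
Only (c) matches kg·m²·s⁻³·A⁻².

(c)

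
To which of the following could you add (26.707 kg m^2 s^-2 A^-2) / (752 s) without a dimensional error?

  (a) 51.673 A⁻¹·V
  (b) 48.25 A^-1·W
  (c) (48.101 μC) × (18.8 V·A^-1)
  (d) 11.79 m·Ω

Reference: [kg·m²·s⁻²·A⁻²] / [s] = kg·m²·s⁻³·A⁻².
Each option:
  (a) V·A⁻¹ = J·C⁻¹·A⁻¹ = kg·m²·s⁻³·A⁻²  ← same
  (b) W·A⁻¹ = J·s⁻¹·A⁻¹ = kg·m²·s⁻³·A⁻¹
  (c) [s·A] · [kg·m²·s⁻³·A⁻²] = kg·m²·s⁻²·A⁻¹
  (d) Ω·m = V·A⁻¹·m = kg·m³·s⁻³·A⁻²
Only (a) matches kg·m²·s⁻³·A⁻².

(a)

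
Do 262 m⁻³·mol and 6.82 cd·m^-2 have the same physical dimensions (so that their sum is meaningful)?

No

Expand each in SI base units:
  262 m⁻³·mol:  m⁻³·mol
  6.82 cd·m^-2:  cd·m⁻² = m⁻²·cd
m⁻³·mol ≠ m⁻²·cd, so they cannot be added.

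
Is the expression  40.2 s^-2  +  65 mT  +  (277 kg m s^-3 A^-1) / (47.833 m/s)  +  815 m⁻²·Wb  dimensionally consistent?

No

In SI base units:
  40.2 s^-2:  s⁻²
  65 mT:  T = Wb·m⁻² = kg·s⁻²·A⁻¹
  (277 kg m s^-3 A^-1) / (47.833 m/s):  [kg·m·s⁻³·A⁻¹] / [m·s⁻¹] = kg·s⁻²·A⁻¹
  815 m⁻²·Wb:  Wb·m⁻² = V·s·m⁻² = kg·s⁻²·A⁻¹
The terms do not share a single dimension (kg·s⁻²·A⁻¹ vs s⁻²).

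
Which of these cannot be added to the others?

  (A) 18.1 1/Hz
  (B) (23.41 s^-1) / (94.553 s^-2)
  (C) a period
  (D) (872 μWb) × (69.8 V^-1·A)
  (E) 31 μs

(D)

Work out the base dimensions of each:
  (A) Hz⁻¹ = (s⁻¹)⁻¹ = s
  (B) [s⁻¹] / [s⁻²] = s
  (C) [period] = s
  (D) [kg·m²·s⁻²·A⁻¹] · [kg⁻¹·m⁻²·s³·A²] = s·A
  (E) s
All reduce to s except (D), which is s·A.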